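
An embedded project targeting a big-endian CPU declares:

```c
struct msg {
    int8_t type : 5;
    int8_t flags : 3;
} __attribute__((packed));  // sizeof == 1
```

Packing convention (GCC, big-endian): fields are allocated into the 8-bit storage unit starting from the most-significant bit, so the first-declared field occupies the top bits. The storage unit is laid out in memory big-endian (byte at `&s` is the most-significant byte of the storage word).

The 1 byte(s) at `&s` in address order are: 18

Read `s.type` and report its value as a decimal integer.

[0]=0x18 (big-endian) → word 0x18
type:5 @ bit 3 → (0x18>>3)&0x1f = 0x3  ←
flags:3 @ bit 0 → (0x18>>0)&0x7 = 0x0
type signed 5b, MSB=0: value = 3

3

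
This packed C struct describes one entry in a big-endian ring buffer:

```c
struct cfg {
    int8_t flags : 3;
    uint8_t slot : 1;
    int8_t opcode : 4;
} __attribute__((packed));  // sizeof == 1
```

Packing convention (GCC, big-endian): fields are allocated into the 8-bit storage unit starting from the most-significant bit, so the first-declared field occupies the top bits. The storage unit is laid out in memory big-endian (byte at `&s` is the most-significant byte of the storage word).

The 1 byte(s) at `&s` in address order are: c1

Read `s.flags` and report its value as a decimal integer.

[0]=0xc1 (big-endian) → word 0xc1
flags [5+:3] = (word>>5) & 0x7 = 6  ←
slot [4+:1] = (word>>4) & 0x1 = 0
opcode [0+:4] = (word>>0) & 0xf = 1
flags signed 3b, MSB=1: 6 - 8 = -2

-2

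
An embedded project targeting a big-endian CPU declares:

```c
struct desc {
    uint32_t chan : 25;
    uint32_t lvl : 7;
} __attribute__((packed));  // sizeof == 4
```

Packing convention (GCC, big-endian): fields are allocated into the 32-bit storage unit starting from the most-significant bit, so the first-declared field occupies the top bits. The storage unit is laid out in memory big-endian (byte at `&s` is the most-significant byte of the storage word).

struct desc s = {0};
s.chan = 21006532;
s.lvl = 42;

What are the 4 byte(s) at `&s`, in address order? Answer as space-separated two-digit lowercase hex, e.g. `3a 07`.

chan:25 = 21006532 → 0x14088c4 << 7 → word 0xa0446200
lvl:7 = 42 → 0x2a << 0 → word 0xa044622a
word = 0xa044622a → big-endian bytes:
  [0]=0xa0  [1]=0x44  [2]=0x62  [3]=0x2a

a0 44 62 2a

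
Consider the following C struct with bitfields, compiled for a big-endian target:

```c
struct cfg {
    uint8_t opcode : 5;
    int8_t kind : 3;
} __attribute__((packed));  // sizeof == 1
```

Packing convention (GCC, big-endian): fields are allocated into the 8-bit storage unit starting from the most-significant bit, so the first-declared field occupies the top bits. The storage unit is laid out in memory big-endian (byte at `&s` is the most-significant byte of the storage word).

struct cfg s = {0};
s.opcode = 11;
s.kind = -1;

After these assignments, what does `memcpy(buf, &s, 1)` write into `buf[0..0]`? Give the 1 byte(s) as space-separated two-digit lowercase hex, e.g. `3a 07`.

opcode (5b) val=11 bits=0xb at bit 3: 0x58
kind (3b) val=-1 bits=0x7 at bit 0: 0x5f
word = 0x5f → big-endian bytes:
  [0]=0x5f

5f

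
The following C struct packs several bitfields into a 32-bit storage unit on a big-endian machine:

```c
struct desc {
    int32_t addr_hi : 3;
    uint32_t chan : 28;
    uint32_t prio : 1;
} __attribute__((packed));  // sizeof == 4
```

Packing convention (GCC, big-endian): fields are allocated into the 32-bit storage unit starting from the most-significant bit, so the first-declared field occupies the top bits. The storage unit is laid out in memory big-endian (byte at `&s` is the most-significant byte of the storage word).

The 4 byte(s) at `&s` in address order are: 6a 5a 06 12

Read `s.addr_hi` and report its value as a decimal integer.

3

[0]=0x6a [1]=0x5a [2]=0x06 [3]=0x12 (big-endian) → word 0x6a5a0612
addr_hi:3 @ bit 29 → (0x6a5a0612>>29)&0x7 = 0x3  ←
chan:28 @ bit 1 → (0x6a5a0612>>1)&0xfffffff = 0x52d0309
prio:1 @ bit 0 → (0x6a5a0612>>0)&0x1 = 0x0
addr_hi signed 3b, MSB=0: value = 3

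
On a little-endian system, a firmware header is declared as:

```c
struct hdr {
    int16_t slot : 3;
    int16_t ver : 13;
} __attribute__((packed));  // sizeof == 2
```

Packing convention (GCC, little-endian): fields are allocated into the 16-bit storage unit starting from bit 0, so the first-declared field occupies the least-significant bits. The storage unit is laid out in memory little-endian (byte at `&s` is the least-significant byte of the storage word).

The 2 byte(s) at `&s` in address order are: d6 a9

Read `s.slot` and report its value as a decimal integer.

[0]=0xd6 [1]=0xa9 (little-endian) → word 0xa9d6
slot:3 @ bit 0 → (0xa9d6>>0)&0x7 = 0x6  ←
ver:13 @ bit 3 → (0xa9d6>>3)&0x1fff = 0x153a
slot signed 3b, MSB=1: 6 - 8 = -2

-2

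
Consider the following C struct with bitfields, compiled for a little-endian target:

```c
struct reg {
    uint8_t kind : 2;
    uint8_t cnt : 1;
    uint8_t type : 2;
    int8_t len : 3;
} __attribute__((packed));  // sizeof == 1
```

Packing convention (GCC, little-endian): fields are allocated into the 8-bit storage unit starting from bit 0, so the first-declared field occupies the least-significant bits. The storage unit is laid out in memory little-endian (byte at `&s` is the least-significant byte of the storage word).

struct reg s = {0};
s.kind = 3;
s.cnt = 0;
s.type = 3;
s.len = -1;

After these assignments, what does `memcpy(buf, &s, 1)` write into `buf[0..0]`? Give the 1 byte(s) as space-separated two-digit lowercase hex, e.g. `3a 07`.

fb

kind (2b) val=3 bits=0x3 at bit 0: 0x03
cnt (1b) val=0 bits=0x0 at bit 2: 0x03
type (2b) val=3 bits=0x3 at bit 3: 0x1b
len (3b) val=-1 bits=0x7 at bit 5: 0xfb
word = 0xfb → little-endian bytes:
  [0]=0xfb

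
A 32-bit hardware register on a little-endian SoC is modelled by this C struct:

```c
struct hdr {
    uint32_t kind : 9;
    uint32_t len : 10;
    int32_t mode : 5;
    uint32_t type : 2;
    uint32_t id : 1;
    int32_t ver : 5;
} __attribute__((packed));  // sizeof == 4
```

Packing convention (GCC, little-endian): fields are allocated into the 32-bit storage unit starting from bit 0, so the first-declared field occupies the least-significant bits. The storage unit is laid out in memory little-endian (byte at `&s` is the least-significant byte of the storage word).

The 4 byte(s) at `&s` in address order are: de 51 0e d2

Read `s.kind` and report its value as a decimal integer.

[0]=0xde [1]=0x51 [2]=0x0e [3]=0xd2 (little-endian) → word 0xd20e51de
kind [0+:9] = (word>>0) & 0x1ff = 478  ←
len [9+:10] = (word>>9) & 0x3ff = 808
mode [19+:5] = (word>>19) & 0x1f = 1
type [24+:2] = (word>>24) & 0x3 = 2
id [26+:1] = (word>>26) & 0x1 = 0
ver [27+:5] = (word>>27) & 0x1f = 26

478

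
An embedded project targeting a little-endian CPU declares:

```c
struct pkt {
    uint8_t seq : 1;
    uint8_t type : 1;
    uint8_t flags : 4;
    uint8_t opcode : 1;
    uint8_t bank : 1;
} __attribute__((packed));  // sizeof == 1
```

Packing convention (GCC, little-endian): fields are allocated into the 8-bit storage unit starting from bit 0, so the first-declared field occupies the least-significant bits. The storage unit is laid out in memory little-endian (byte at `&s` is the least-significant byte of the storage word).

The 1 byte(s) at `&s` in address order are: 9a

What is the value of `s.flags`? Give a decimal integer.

[0]=0x9a (little-endian) → word 0x9a
seq [0+:1] = (word>>0) & 0x1 = 0
type [1+:1] = (word>>1) & 0x1 = 1
flags [2+:4] = (word>>2) & 0xf = 6  ←
opcode [6+:1] = (word>>6) & 0x1 = 0
bank [7+:1] = (word>>7) & 0x1 = 1

6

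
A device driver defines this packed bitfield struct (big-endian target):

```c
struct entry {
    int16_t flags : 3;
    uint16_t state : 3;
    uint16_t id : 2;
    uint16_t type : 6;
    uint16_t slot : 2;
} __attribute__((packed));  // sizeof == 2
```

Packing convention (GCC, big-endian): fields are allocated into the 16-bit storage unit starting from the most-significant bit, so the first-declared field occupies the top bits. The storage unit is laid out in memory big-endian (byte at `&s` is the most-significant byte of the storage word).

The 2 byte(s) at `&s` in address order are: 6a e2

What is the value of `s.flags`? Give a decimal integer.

[0]=0x6a [1]=0xe2 (big-endian) → word 0x6ae2
flags [13+:3] = (word>>13) & 0x7 = 3  ←
state [10+:3] = (word>>10) & 0x7 = 2
id [8+:2] = (word>>8) & 0x3 = 2
type [2+:6] = (word>>2) & 0x3f = 56
slot [0+:2] = (word>>0) & 0x3 = 2
flags signed 3b, MSB=0: value = 3

3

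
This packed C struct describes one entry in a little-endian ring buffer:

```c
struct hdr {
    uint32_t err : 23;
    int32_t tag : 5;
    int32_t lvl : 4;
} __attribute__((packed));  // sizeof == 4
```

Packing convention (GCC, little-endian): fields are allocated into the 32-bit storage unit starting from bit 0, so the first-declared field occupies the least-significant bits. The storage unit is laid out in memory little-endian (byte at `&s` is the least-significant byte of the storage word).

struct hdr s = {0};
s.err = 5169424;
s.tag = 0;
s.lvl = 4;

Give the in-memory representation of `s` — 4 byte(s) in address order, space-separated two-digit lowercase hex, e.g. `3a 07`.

10 e1 4e 40

err:23 = 5169424 → 0x4ee110 << 0 → word 0x004ee110
tag:5 = 0 → 0x0 << 23 → word 0x004ee110
lvl:4 = 4 → 0x4 << 28 → word 0x404ee110
word = 0x404ee110 → little-endian bytes:
  [0]=0x10  [1]=0xe1  [2]=0x4e  [3]=0x40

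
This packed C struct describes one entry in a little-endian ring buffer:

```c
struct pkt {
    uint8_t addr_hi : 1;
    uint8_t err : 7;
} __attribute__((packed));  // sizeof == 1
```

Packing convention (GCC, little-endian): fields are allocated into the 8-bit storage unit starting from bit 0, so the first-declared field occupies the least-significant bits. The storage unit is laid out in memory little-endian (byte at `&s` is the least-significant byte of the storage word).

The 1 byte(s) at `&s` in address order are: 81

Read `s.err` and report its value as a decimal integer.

[0]=0x81 (little-endian) → word 0x81
addr_hi:1 @ bit 0 → (0x81>>0)&0x1 = 0x1
err:7 @ bit 1 → (0x81>>1)&0x7f = 0x40  ←

64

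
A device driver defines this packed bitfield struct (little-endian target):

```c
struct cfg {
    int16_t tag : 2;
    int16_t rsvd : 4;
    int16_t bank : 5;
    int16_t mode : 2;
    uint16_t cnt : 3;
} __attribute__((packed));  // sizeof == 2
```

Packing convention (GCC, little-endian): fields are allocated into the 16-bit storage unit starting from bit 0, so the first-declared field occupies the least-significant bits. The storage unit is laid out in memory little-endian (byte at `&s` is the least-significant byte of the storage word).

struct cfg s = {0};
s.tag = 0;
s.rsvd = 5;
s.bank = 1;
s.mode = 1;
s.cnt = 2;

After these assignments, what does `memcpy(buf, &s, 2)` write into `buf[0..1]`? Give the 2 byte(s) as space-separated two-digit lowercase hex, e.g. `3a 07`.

54 48

[0+:2] tag=0 & 0x3 = 0x0; word=0x0000
[2+:4] rsvd=5 & 0xf = 0x5; word=0x0014
[6+:5] bank=1 & 0x1f = 0x1; word=0x0054
[11+:2] mode=1 & 0x3 = 0x1; word=0x0854
[13+:3] cnt=2 & 0x7 = 0x2; word=0x4854
word = 0x4854 → little-endian bytes:
  [0]=0x54  [1]=0x48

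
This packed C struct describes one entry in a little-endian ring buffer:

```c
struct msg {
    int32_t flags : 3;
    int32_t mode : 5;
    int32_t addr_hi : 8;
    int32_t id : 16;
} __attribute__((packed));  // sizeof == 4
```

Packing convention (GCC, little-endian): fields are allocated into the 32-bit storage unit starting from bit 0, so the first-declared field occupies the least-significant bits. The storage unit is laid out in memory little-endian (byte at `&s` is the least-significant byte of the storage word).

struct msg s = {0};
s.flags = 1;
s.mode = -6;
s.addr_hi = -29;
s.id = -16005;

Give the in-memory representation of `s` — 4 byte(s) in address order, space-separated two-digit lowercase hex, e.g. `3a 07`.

d1 e3 7b c1

flags (3b) val=1 bits=0x1 at bit 0: 0x00000001
mode (5b) val=-6 bits=0x1a at bit 3: 0x000000d1
addr_hi (8b) val=-29 bits=0xe3 at bit 8: 0x0000e3d1
id (16b) val=-16005 bits=0xc17b at bit 16: 0xc17be3d1
word = 0xc17be3d1 → little-endian bytes:
  [0]=0xd1  [1]=0xe3  [2]=0x7b  [3]=0xc1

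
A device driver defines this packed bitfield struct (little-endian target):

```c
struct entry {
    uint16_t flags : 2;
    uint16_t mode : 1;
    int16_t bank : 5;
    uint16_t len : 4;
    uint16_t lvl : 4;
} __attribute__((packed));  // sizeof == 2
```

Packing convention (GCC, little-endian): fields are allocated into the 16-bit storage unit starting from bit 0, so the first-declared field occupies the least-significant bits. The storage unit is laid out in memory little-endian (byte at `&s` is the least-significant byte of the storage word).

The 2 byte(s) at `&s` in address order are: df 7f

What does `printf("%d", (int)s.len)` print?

[0]=0xdf [1]=0x7f (little-endian) → word 0x7fdf
flags [0+:2] = (word>>0) & 0x3 = 3
mode [2+:1] = (word>>2) & 0x1 = 1
bank [3+:5] = (word>>3) & 0x1f = 27
len [8+:4] = (word>>8) & 0xf = 15  ←
lvl [12+:4] = (word>>12) & 0xf = 7

15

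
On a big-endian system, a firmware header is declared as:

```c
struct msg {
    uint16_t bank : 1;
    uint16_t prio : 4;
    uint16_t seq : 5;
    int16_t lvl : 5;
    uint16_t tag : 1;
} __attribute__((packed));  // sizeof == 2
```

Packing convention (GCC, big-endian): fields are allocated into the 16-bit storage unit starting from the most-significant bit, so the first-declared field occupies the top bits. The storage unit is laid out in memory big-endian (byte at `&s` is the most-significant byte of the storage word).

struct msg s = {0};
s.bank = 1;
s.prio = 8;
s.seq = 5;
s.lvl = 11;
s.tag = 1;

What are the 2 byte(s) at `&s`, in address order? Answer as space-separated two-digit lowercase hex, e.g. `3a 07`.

c1 57

bank (1b) val=1 bits=0x1 at bit 15: 0x8000
prio (4b) val=8 bits=0x8 at bit 11: 0xc000
seq (5b) val=5 bits=0x5 at bit 6: 0xc140
lvl (5b) val=11 bits=0xb at bit 1: 0xc156
tag (1b) val=1 bits=0x1 at bit 0: 0xc157
word = 0xc157 → big-endian bytes:
  [0]=0xc1  [1]=0x57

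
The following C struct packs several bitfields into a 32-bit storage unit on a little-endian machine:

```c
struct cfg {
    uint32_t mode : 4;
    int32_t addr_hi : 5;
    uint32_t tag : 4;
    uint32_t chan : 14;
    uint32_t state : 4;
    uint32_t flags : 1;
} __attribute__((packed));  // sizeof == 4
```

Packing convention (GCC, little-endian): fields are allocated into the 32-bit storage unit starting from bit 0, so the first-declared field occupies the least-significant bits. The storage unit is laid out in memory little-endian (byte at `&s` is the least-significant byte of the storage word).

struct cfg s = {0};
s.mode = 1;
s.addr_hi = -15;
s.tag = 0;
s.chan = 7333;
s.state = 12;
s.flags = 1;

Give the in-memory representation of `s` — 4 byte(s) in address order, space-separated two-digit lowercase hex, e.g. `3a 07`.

mode (4b) val=1 bits=0x1 at bit 0: 0x00000001
addr_hi (5b) val=-15 bits=0x11 at bit 4: 0x00000111
tag (4b) val=0 bits=0x0 at bit 9: 0x00000111
chan (14b) val=7333 bits=0x1ca5 at bit 13: 0x0394a111
state (4b) val=12 bits=0xc at bit 27: 0x6394a111
flags (1b) val=1 bits=0x1 at bit 31: 0xe394a111
word = 0xe394a111 → little-endian bytes:
  [0]=0x11  [1]=0xa1  [2]=0x94  [3]=0xe3

11 a1 94 e3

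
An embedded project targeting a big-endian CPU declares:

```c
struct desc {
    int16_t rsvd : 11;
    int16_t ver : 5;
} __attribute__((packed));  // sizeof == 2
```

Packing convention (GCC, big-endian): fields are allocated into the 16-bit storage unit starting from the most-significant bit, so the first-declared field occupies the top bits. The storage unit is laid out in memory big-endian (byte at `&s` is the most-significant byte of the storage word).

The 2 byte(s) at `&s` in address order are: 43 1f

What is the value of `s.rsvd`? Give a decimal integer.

[0]=0x43 [1]=0x1f (big-endian) → word 0x431f
rsvd [5+:11] = (word>>5) & 0x7ff = 536  ←
ver [0+:5] = (word>>0) & 0x1f = 31
rsvd signed 11b, MSB=0: value = 536

536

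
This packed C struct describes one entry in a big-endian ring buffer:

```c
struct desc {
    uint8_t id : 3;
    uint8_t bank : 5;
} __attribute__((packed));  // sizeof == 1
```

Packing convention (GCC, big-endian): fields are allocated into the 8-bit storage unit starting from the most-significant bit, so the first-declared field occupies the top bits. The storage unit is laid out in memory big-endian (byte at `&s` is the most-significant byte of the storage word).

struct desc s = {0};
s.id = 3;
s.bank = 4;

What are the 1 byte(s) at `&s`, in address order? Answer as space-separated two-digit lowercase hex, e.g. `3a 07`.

64

[5+:3] id=3 & 0x7 = 0x3; word=0x60
[0+:5] bank=4 & 0x1f = 0x4; word=0x64
word = 0x64 → big-endian bytes:
  [0]=0x64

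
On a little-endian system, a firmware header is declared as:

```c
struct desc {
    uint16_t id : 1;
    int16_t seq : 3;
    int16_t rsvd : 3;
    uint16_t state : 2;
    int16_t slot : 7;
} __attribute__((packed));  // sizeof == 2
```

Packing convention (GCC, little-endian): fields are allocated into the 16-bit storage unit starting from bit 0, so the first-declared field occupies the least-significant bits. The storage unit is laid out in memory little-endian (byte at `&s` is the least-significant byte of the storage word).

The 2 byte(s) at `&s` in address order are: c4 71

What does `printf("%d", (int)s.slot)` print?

[0]=0xc4 [1]=0x71 (little-endian) → word 0x71c4
id:1 @ bit 0 → (0x71c4>>0)&0x1 = 0x0
seq:3 @ bit 1 → (0x71c4>>1)&0x7 = 0x2
rsvd:3 @ bit 4 → (0x71c4>>4)&0x7 = 0x4
state:2 @ bit 7 → (0x71c4>>7)&0x3 = 0x3
slot:7 @ bit 9 → (0x71c4>>9)&0x7f = 0x38  ←
slot signed 7b, MSB=0: value = 56

56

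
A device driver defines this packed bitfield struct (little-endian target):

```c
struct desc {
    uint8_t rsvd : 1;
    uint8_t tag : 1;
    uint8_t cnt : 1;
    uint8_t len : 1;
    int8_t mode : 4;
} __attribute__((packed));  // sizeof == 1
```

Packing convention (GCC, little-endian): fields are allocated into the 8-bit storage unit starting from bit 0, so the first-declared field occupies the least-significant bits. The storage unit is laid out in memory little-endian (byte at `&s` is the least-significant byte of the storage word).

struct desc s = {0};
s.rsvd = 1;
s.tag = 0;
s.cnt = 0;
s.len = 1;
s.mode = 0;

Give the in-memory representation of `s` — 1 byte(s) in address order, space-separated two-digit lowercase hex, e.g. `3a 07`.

09

[0+:1] rsvd=1 & 0x1 = 0x1; word=0x01
[1+:1] tag=0 & 0x1 = 0x0; word=0x01
[2+:1] cnt=0 & 0x1 = 0x0; word=0x01
[3+:1] len=1 & 0x1 = 0x1; word=0x09
[4+:4] mode=0 & 0xf = 0x0; word=0x09
word = 0x09 → little-endian bytes:
  [0]=0x09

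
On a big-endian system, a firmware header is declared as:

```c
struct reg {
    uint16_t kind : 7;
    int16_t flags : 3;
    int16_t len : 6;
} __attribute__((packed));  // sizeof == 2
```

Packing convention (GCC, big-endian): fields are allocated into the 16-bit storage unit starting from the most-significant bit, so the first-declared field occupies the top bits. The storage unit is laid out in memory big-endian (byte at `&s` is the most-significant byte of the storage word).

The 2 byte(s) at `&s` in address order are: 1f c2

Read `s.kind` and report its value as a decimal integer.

[0]=0x1f [1]=0xc2 (big-endian) → word 0x1fc2
kind:7 @ bit 9 → (0x1fc2>>9)&0x7f = 0xf  ←
flags:3 @ bit 6 → (0x1fc2>>6)&0x7 = 0x7
len:6 @ bit 0 → (0x1fc2>>0)&0x3f = 0x2

15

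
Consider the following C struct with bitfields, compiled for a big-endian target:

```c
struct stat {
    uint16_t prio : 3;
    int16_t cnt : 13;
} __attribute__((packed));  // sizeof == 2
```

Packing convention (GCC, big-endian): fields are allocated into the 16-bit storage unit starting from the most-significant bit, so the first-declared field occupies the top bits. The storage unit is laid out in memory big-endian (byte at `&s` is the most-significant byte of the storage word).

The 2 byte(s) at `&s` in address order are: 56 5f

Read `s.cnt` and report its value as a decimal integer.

[0]=0x56 [1]=0x5f (big-endian) → word 0x565f
prio:3 @ bit 13 → (0x565f>>13)&0x7 = 0x2
cnt:13 @ bit 0 → (0x565f>>0)&0x1fff = 0x165f  ←
cnt signed 13b, MSB=1: 5727 - 8192 = -2465

-2465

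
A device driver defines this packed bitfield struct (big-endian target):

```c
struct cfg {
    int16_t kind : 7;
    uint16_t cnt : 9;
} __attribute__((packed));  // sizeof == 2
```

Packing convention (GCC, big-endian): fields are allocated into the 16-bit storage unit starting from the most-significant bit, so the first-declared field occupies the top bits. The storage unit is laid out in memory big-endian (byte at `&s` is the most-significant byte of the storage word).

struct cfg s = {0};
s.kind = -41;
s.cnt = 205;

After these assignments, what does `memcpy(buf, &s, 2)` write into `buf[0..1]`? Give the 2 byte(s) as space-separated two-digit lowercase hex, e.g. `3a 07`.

[9+:7] kind=-41 & 0x7f = 0x57; word=0xae00
[0+:9] cnt=205 & 0x1ff = 0xcd; word=0xaecd
word = 0xaecd → big-endian bytes:
  [0]=0xae  [1]=0xcd

ae cd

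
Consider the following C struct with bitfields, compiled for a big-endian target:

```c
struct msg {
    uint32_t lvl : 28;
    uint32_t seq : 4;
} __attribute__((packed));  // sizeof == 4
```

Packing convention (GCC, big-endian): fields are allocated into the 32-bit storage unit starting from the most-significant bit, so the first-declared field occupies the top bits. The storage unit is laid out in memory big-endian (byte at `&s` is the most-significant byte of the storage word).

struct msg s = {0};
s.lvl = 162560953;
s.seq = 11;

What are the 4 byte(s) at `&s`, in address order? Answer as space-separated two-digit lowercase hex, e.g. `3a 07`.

lvl (28b) val=162560953 bits=0x9b07bb9 at bit 4: 0x9b07bb90
seq (4b) val=11 bits=0xb at bit 0: 0x9b07bb9b
word = 0x9b07bb9b → big-endian bytes:
  [0]=0x9b  [1]=0x07  [2]=0xbb  [3]=0x9b

9b 07 bb 9b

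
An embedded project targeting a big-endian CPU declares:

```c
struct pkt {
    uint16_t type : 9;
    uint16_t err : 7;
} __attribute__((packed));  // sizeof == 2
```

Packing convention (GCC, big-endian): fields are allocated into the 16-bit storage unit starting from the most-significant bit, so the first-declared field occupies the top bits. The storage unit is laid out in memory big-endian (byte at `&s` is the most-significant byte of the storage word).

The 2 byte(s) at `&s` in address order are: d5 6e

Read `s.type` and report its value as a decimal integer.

426

[0]=0xd5 [1]=0x6e (big-endian) → word 0xd56e
type [7+:9] = (word>>7) & 0x1ff = 426  ←
err [0+:7] = (word>>0) & 0x7f = 110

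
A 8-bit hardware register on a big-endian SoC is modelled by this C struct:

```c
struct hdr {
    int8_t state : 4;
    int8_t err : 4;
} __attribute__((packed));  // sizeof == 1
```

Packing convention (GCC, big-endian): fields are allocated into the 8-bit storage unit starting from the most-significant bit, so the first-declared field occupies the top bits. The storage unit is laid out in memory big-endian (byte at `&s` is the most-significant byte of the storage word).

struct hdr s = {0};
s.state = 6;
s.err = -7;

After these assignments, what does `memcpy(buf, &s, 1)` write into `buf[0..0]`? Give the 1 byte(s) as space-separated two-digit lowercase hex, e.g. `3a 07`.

state (4b) val=6 bits=0x6 at bit 4: 0x60
err (4b) val=-7 bits=0x9 at bit 0: 0x69
word = 0x69 → big-endian bytes:
  [0]=0x69

69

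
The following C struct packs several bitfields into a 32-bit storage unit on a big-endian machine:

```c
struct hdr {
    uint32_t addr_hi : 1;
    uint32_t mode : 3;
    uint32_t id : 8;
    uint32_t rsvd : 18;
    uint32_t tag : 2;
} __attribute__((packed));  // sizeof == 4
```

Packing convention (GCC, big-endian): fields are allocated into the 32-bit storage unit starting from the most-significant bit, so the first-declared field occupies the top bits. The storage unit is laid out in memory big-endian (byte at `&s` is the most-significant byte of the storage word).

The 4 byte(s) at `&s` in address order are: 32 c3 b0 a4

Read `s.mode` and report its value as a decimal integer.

[0]=0x32 [1]=0xc3 [2]=0xb0 [3]=0xa4 (big-endian) → word 0x32c3b0a4
addr_hi:1 @ bit 31 → (0x32c3b0a4>>31)&0x1 = 0x0
mode:3 @ bit 28 → (0x32c3b0a4>>28)&0x7 = 0x3  ←
id:8 @ bit 20 → (0x32c3b0a4>>20)&0xff = 0x2c
rsvd:18 @ bit 2 → (0x32c3b0a4>>2)&0x3ffff = 0xec29
tag:2 @ bit 0 → (0x32c3b0a4>>0)&0x3 = 0x0

3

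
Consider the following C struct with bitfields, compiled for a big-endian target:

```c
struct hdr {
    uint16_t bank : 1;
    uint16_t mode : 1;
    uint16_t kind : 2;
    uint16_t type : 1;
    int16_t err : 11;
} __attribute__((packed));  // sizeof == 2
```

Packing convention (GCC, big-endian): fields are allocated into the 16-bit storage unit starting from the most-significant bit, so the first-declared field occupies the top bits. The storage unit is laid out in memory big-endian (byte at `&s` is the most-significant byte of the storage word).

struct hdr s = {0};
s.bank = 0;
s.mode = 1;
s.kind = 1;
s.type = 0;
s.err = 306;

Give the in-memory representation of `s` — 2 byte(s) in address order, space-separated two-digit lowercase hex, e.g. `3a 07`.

51 32

bank (1b) val=0 bits=0x0 at bit 15: 0x0000
mode (1b) val=1 bits=0x1 at bit 14: 0x4000
kind (2b) val=1 bits=0x1 at bit 12: 0x5000
type (1b) val=0 bits=0x0 at bit 11: 0x5000
err (11b) val=306 bits=0x132 at bit 0: 0x5132
word = 0x5132 → big-endian bytes:
  [0]=0x51  [1]=0x32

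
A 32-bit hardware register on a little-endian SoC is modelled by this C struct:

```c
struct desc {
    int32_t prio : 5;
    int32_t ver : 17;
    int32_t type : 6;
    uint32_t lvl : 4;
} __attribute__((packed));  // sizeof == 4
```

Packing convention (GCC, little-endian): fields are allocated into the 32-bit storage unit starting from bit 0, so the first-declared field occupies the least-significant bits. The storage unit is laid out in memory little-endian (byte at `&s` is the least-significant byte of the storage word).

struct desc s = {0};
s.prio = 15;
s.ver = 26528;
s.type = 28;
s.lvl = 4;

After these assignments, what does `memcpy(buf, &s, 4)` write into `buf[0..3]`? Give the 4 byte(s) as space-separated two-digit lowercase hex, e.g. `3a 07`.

0f f4 0c 47

prio:5 = 15 → 0xf << 0 → word 0x0000000f
ver:17 = 26528 → 0x67a0 << 5 → word 0x000cf40f
type:6 = 28 → 0x1c << 22 → word 0x070cf40f
lvl:4 = 4 → 0x4 << 28 → word 0x470cf40f
word = 0x470cf40f → little-endian bytes:
  [0]=0x0f  [1]=0xf4  [2]=0x0c  [3]=0x47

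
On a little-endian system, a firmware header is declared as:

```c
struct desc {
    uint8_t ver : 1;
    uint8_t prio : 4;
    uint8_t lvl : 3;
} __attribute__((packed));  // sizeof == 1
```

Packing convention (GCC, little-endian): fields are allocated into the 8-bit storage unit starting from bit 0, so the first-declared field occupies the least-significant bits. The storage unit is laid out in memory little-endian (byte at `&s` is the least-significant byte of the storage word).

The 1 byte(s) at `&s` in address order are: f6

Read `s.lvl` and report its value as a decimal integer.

7

[0]=0xf6 (little-endian) → word 0xf6
ver:1 @ bit 0 → (0xf6>>0)&0x1 = 0x0
prio:4 @ bit 1 → (0xf6>>1)&0xf = 0xb
lvl:3 @ bit 5 → (0xf6>>5)&0x7 = 0x7  ←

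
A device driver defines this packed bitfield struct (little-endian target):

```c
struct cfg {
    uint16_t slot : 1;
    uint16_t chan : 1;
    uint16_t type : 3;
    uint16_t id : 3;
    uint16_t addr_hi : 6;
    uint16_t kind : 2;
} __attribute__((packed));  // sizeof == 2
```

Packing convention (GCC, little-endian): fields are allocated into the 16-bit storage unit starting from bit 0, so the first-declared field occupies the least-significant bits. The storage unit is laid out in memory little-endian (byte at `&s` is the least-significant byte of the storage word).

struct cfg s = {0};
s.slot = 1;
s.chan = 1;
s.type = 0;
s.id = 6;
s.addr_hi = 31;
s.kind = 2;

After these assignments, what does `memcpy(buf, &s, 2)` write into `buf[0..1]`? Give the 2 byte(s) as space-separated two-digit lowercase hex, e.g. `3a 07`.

[0+:1] slot=1 & 0x1 = 0x1; word=0x0001
[1+:1] chan=1 & 0x1 = 0x1; word=0x0003
[2+:3] type=0 & 0x7 = 0x0; word=0x0003
[5+:3] id=6 & 0x7 = 0x6; word=0x00c3
[8+:6] addr_hi=31 & 0x3f = 0x1f; word=0x1fc3
[14+:2] kind=2 & 0x3 = 0x2; word=0x9fc3
word = 0x9fc3 → little-endian bytes:
  [0]=0xc3  [1]=0x9f

c3 9f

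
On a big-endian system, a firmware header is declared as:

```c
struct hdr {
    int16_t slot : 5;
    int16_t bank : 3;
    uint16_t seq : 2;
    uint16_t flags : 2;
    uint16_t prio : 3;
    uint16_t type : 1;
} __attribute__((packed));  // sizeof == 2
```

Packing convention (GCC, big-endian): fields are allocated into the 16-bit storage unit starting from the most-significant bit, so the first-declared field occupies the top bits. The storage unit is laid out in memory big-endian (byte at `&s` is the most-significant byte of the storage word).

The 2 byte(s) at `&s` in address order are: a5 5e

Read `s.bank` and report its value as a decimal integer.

[0]=0xa5 [1]=0x5e (big-endian) → word 0xa55e
slot:5 @ bit 11 → (0xa55e>>11)&0x1f = 0x14
bank:3 @ bit 8 → (0xa55e>>8)&0x7 = 0x5  ←
seq:2 @ bit 6 → (0xa55e>>6)&0x3 = 0x1
flags:2 @ bit 4 → (0xa55e>>4)&0x3 = 0x1
prio:3 @ bit 1 → (0xa55e>>1)&0x7 = 0x7
type:1 @ bit 0 → (0xa55e>>0)&0x1 = 0x0
bank signed 3b, MSB=1: 5 - 8 = -3

-3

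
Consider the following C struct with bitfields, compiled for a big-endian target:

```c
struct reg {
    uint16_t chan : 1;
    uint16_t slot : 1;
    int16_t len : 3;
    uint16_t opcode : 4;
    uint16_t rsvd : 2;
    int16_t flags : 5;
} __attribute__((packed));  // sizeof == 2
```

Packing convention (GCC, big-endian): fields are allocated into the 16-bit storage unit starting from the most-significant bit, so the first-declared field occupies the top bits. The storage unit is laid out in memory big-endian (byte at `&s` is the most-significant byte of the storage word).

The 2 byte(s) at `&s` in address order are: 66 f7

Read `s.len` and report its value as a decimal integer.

[0]=0x66 [1]=0xf7 (big-endian) → word 0x66f7
chan [15+:1] = (word>>15) & 0x1 = 0
slot [14+:1] = (word>>14) & 0x1 = 1
len [11+:3] = (word>>11) & 0x7 = 4  ←
opcode [7+:4] = (word>>7) & 0xf = 13
rsvd [5+:2] = (word>>5) & 0x3 = 3
flags [0+:5] = (word>>0) & 0x1f = 23
len signed 3b, MSB=1: 4 - 8 = -4

-4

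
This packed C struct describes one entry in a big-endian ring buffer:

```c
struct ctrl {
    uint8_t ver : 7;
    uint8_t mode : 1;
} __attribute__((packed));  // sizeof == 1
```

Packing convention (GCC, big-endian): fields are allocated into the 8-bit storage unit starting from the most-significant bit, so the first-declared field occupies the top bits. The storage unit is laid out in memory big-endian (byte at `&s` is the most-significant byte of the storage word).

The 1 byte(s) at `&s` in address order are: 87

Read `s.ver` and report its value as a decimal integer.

[0]=0x87 (big-endian) → word 0x87
ver [1+:7] = (word>>1) & 0x7f = 67  ←
mode [0+:1] = (word>>0) & 0x1 = 1

67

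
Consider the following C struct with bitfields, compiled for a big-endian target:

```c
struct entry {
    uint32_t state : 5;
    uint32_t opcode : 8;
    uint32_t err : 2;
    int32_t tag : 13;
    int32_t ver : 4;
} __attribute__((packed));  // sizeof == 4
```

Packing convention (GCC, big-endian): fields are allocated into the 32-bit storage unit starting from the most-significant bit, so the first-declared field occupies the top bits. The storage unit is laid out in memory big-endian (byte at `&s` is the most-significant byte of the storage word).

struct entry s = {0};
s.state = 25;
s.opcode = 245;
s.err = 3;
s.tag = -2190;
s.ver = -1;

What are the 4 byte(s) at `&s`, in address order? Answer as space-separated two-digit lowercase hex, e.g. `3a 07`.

cf af 77 2f

state:5 = 25 → 0x19 << 27 → word 0xc8000000
opcode:8 = 245 → 0xf5 << 19 → word 0xcfa80000
err:2 = 3 → 0x3 << 17 → word 0xcfae0000
tag:13 = -2190 → 0x1772 << 4 → word 0xcfaf7720
ver:4 = -1 → 0xf << 0 → word 0xcfaf772f
word = 0xcfaf772f → big-endian bytes:
  [0]=0xcf  [1]=0xaf  [2]=0x77  [3]=0x2f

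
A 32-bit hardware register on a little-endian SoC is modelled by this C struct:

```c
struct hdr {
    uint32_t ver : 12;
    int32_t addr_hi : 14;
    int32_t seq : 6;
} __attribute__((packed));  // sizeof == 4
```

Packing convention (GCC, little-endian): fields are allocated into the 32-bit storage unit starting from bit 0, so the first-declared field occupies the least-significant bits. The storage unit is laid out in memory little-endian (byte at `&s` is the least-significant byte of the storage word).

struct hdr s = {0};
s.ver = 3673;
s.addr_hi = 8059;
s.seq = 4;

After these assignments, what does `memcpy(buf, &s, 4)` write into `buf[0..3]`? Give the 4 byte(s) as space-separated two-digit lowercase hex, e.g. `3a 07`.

59 be f7 11

ver:12 = 3673 → 0xe59 << 0 → word 0x00000e59
addr_hi:14 = 8059 → 0x1f7b << 12 → word 0x01f7be59
seq:6 = 4 → 0x4 << 26 → word 0x11f7be59
word = 0x11f7be59 → little-endian bytes:
  [0]=0x59  [1]=0xbe  [2]=0xf7  [3]=0x11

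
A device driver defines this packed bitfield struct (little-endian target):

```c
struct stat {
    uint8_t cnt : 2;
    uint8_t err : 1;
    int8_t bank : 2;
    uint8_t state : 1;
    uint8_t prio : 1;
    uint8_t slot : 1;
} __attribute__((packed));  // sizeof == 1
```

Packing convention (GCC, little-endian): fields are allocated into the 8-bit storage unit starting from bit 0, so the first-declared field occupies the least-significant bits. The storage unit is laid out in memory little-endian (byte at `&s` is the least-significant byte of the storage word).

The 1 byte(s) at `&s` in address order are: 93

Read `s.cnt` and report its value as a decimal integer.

3

[0]=0x93 (little-endian) → word 0x93
cnt:2 @ bit 0 → (0x93>>0)&0x3 = 0x3  ←
err:1 @ bit 2 → (0x93>>2)&0x1 = 0x0
bank:2 @ bit 3 → (0x93>>3)&0x3 = 0x2
state:1 @ bit 5 → (0x93>>5)&0x1 = 0x0
prio:1 @ bit 6 → (0x93>>6)&0x1 = 0x0
slot:1 @ bit 7 → (0x93>>7)&0x1 = 0x1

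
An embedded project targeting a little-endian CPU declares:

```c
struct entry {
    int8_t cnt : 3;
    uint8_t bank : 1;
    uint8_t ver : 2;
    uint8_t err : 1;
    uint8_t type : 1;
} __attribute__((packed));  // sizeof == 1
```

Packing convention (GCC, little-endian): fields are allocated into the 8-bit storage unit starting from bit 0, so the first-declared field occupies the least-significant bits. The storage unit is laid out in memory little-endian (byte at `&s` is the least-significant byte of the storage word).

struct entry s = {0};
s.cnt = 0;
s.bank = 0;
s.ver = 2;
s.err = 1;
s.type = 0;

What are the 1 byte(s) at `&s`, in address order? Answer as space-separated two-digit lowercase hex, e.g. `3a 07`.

60

cnt (3b) val=0 bits=0x0 at bit 0: 0x00
bank (1b) val=0 bits=0x0 at bit 3: 0x00
ver (2b) val=2 bits=0x2 at bit 4: 0x20
err (1b) val=1 bits=0x1 at bit 6: 0x60
type (1b) val=0 bits=0x0 at bit 7: 0x60
word = 0x60 → little-endian bytes:
  [0]=0x60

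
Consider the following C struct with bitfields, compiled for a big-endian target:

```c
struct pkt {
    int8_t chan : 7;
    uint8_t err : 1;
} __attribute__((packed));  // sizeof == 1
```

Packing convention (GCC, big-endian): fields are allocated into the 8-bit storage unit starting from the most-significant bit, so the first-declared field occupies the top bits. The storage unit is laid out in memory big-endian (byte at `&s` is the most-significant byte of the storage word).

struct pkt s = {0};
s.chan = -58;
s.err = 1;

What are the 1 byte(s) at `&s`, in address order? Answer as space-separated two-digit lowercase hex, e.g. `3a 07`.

8d

chan:7 = -58 → 0x46 << 1 → word 0x8c
err:1 = 1 → 0x1 << 0 → word 0x8d
word = 0x8d → big-endian bytes:
  [0]=0x8d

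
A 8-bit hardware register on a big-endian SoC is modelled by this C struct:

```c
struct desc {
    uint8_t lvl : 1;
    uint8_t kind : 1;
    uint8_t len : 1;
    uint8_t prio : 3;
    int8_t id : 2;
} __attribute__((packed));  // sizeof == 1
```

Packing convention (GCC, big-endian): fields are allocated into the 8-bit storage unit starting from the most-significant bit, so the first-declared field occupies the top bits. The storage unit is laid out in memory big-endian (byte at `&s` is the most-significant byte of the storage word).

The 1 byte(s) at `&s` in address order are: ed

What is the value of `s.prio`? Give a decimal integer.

[0]=0xed (big-endian) → word 0xed
lvl:1 @ bit 7 → (0xed>>7)&0x1 = 0x1
kind:1 @ bit 6 → (0xed>>6)&0x1 = 0x1
len:1 @ bit 5 → (0xed>>5)&0x1 = 0x1
prio:3 @ bit 2 → (0xed>>2)&0x7 = 0x3  ←
id:2 @ bit 0 → (0xed>>0)&0x3 = 0x1

3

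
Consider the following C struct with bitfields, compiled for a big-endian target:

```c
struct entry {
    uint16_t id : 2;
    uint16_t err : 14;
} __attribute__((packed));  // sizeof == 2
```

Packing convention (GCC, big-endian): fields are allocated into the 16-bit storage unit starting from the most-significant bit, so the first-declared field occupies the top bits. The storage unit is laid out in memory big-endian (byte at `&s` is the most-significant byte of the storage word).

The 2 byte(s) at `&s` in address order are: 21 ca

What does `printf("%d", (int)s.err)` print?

8650

[0]=0x21 [1]=0xca (big-endian) → word 0x21ca
id [14+:2] = (word>>14) & 0x3 = 0
err [0+:14] = (word>>0) & 0x3fff = 8650  ←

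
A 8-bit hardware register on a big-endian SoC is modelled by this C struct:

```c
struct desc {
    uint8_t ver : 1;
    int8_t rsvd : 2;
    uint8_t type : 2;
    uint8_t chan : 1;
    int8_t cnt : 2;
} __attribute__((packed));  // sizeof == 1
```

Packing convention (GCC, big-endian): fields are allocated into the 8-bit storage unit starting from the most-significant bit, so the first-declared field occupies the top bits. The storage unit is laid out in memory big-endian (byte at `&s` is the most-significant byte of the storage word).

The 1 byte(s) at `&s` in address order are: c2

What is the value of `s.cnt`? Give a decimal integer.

[0]=0xc2 (big-endian) → word 0xc2
ver:1 @ bit 7 → (0xc2>>7)&0x1 = 0x1
rsvd:2 @ bit 5 → (0xc2>>5)&0x3 = 0x2
type:2 @ bit 3 → (0xc2>>3)&0x3 = 0x0
chan:1 @ bit 2 → (0xc2>>2)&0x1 = 0x0
cnt:2 @ bit 0 → (0xc2>>0)&0x3 = 0x2  ←
cnt signed 2b, MSB=1: 2 - 4 = -2

-2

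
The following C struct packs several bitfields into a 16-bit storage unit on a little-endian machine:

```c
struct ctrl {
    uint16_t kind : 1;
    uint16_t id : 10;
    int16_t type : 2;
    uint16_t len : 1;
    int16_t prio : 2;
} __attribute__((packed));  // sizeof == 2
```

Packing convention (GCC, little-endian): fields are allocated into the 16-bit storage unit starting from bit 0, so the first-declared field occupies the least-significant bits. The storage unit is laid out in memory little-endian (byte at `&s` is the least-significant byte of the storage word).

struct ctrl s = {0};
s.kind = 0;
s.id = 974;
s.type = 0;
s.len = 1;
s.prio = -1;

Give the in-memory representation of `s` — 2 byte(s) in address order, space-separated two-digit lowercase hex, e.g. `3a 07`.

kind (1b) val=0 bits=0x0 at bit 0: 0x0000
id (10b) val=974 bits=0x3ce at bit 1: 0x079c
type (2b) val=0 bits=0x0 at bit 11: 0x079c
len (1b) val=1 bits=0x1 at bit 13: 0x279c
prio (2b) val=-1 bits=0x3 at bit 14: 0xe79c
word = 0xe79c → little-endian bytes:
  [0]=0x9c  [1]=0xe7

9c e7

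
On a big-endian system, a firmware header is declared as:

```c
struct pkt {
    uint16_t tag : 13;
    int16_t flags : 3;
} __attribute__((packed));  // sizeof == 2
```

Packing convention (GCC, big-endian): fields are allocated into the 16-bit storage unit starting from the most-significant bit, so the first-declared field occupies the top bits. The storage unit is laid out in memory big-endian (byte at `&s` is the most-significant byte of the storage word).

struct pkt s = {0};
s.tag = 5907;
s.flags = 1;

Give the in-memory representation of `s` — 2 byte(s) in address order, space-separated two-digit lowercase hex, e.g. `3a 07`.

b8 99

tag (13b) val=5907 bits=0x1713 at bit 3: 0xb898
flags (3b) val=1 bits=0x1 at bit 0: 0xb899
word = 0xb899 → big-endian bytes:
  [0]=0xb8  [1]=0x99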